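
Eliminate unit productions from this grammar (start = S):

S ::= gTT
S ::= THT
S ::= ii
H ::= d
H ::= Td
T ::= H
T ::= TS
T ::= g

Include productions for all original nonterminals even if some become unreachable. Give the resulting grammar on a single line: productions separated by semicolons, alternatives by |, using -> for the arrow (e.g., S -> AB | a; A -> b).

S -> ii | THT | gTT; H -> d | Td; T -> d | g | TS | Td

Unit productions: T->H.
Unit pairs (A ⇒* B via units): (T,H).
S: inherits non-unit rules of {S} → THT | gTT | ii.
H: inherits non-unit rules of {H} → Td | d.
T: inherits non-unit rules of {H, T} → TS | Td | d | g.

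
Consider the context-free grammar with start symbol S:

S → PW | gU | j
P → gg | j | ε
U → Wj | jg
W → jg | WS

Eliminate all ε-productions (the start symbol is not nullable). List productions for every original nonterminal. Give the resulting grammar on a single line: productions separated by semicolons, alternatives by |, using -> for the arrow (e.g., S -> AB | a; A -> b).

S -> W | j | PW | gU; P -> j | gg; U -> Wj | jg; W -> WS | jg

Nullable set: {P}.
S -> PW: P nullable, giving PW | W.
Drop P -> ε.
Unchanged (no nullable symbols): S -> gU; S -> j; P -> gg; P -> j; U -> Wj; U -> jg; W -> WS; W -> jg.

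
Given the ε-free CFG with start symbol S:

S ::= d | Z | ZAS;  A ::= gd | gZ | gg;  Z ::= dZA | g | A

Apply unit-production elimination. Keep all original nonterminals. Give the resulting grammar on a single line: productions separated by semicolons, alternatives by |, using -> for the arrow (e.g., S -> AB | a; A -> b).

S -> d | g | gZ | gd | gg | ZAS | dZA; A -> gZ | gd | gg; Z -> g | gZ | gd | gg | dZA

Unit productions: S->Z, Z->A.
Unit pairs (A ⇒* B via units): (S,A), (S,Z), (Z,A).
S: inherits non-unit rules of {A, S, Z} → ZAS | d | dZA | g | gZ | gd | gg.
A: inherits non-unit rules of {A} → gZ | gd | gg.
Z: inherits non-unit rules of {A, Z} → dZA | g | gZ | gd | gg.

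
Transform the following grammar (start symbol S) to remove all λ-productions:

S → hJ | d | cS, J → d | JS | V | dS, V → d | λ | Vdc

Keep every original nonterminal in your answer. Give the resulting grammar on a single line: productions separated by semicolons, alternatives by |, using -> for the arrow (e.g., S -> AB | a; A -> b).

S -> d | h | cS | hJ; J -> S | V | d | JS | dS; V -> d | dc | Vdc

Nullable set: {J, V}.
S -> hJ: J nullable, giving h | hJ.
J -> JS: J nullable, giving JS | S.
J -> V: V nullable, giving V.
Drop V -> λ.
V -> Vdc: V nullable, giving Vdc | dc.
Unchanged (no nullable symbols): S -> cS; S -> d; J -> d; J -> dS; V -> d.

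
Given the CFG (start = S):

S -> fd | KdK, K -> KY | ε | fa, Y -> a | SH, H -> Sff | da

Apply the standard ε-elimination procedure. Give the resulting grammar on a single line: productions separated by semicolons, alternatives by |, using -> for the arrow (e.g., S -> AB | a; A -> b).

S -> d | Kd | dK | fd | KdK; H -> da | Sff; K -> Y | KY | fa; Y -> a | SH

Nullable set: {K}.
S -> KdK: K, K nullable, giving Kd | KdK | d | dK.
Drop K -> ε.
K -> KY: K nullable, giving KY | Y.
Unchanged (no nullable symbols): S -> fd; H -> Sff; H -> da; K -> fa; Y -> SH; Y -> a.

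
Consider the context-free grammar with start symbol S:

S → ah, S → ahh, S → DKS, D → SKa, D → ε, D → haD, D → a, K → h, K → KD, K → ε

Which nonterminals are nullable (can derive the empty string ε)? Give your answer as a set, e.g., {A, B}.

{D, K}

Directly nullable (have an ε-rule): {D, K}.
Not nullable: S — each has a terminal in every rule's right-hand side or depends on a non-nullable symbol.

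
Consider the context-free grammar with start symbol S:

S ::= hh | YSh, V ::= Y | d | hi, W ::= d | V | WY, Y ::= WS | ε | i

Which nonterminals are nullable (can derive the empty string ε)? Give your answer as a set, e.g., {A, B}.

Directly nullable (have an ε-rule): {Y}.
V is nullable via V -> Y (every symbol on the right is already known nullable).
W is nullable via W -> V (every symbol on the right is already known nullable).
Not nullable: S — each has a terminal in every rule's right-hand side or depends on a non-nullable symbol.

{V, W, Y}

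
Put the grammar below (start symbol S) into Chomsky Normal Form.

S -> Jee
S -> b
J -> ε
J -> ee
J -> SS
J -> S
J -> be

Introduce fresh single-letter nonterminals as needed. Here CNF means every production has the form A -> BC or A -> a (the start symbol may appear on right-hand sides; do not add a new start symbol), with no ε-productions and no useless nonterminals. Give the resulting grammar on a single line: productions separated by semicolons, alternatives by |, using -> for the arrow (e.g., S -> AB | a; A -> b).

S -> b | AA | JD; A -> e; B -> b; C -> AA; D -> AA; J -> b | AA | BA | JC | SS

Nullable: {J}; after ε-elimination: S -> b | ee | Jee; J -> S | SS | be | ee.
After unit-elimination: S -> b | ee | Jee; J -> b | SS | be | ee | Jee.
TERM: introduce B -> b, A -> e and substitute in every rule of length ≥2.
BIN: J -> JAA becomes J -> JC, C -> AA; S -> JAA becomes S -> JD, D -> AA.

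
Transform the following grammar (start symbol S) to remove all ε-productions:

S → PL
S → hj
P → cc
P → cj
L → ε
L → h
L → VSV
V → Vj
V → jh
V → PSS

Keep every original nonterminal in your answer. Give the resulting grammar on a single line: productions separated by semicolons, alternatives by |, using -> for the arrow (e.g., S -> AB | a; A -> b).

Nullable set: {L}.
S -> PL: L nullable, giving P | PL.
Drop L -> ε.
Unchanged (no nullable symbols): S -> hj; L -> VSV; L -> h; P -> cc; P -> cj; V -> PSS; V -> Vj; V -> jh.

S -> P | PL | hj; L -> h | VSV; P -> cc | cj; V -> Vj | jh | PSS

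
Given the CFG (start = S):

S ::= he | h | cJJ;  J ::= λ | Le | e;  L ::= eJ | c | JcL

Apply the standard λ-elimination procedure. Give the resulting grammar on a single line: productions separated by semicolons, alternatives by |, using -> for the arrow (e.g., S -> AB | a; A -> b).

S -> c | h | cJ | he | cJJ; J -> e | Le; L -> c | e | cL | eJ | JcL

Nullable set: {J}.
S -> cJJ: J, J nullable, giving c | cJ | cJJ.
Drop J -> λ.
L -> JcL: J nullable, giving JcL | cL.
L -> eJ: J nullable, giving e | eJ.
Unchanged (no nullable symbols): S -> h; S -> he; J -> Le; J -> e; L -> c.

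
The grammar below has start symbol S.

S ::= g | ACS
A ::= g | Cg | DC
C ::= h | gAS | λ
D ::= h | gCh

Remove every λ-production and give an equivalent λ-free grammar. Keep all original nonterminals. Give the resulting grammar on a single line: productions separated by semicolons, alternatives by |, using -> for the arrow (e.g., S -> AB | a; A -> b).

S -> g | AS | ACS; A -> D | g | Cg | DC; C -> h | gAS; D -> h | gh | gCh

Nullable set: {C}.
S -> ACS: C nullable, giving ACS | AS.
A -> Cg: C nullable, giving Cg | g.
A -> DC: C nullable, giving D | DC.
Drop C -> λ.
D -> gCh: C nullable, giving gCh | gh.
Unchanged (no nullable symbols): S -> g; A -> g; C -> gAS; C -> h; D -> h.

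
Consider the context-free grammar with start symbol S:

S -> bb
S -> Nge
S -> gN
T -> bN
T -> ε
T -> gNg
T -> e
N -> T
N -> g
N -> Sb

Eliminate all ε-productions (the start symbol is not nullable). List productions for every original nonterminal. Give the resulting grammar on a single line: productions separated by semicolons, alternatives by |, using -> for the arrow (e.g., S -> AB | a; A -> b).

S -> g | bb | gN | ge | Nge; N -> T | g | Sb; T -> b | e | bN | gg | gNg

Nullable set: {N, T}.
S -> Nge: N nullable, giving Nge | ge.
S -> gN: N nullable, giving g | gN.
N -> T: T nullable, giving T.
Drop T -> ε.
T -> bN: N nullable, giving b | bN.
T -> gNg: N nullable, giving gNg | gg.
Unchanged (no nullable symbols): S -> bb; N -> Sb; N -> g; T -> e.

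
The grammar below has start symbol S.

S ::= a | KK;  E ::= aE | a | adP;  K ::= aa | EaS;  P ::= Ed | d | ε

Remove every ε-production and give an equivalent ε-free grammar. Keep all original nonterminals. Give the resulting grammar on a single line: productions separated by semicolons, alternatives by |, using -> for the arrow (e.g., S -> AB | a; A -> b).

Nullable set: {P}.
E -> adP: P nullable, giving ad | adP.
Drop P -> ε.
Unchanged (no nullable symbols): S -> KK; S -> a; E -> a; E -> aE; K -> EaS; K -> aa; P -> Ed; P -> d.

S -> a | KK; E -> a | aE | ad | adP; K -> aa | EaS; P -> d | Ed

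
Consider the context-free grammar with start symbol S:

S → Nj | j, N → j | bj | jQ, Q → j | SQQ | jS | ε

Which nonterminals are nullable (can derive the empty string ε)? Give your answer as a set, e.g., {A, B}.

{Q}

Directly nullable (have an ε-rule): {Q}.
Not nullable: N, S — each has a terminal in every rule's right-hand side or depends on a non-nullable symbol.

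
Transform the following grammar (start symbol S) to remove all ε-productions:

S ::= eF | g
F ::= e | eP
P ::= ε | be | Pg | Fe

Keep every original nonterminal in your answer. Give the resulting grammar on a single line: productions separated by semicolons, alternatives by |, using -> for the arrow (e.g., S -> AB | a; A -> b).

Nullable set: {P}.
F -> eP: P nullable, giving e | eP.
Drop P -> ε.
P -> Pg: P nullable, giving Pg | g.
Unchanged (no nullable symbols): S -> eF; S -> g; F -> e; P -> Fe; P -> be.

S -> g | eF; F -> e | eP; P -> g | Fe | Pg | be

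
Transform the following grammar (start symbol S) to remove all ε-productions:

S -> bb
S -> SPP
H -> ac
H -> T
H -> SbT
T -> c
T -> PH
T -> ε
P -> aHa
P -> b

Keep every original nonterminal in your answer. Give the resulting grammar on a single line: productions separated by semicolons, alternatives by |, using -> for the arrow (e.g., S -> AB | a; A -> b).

S -> bb | SPP; H -> T | Sb | ac | SbT; P -> b | aa | aHa; T -> P | c | PH

Nullable set: {H, T}.
H -> SbT: T nullable, giving Sb | SbT.
H -> T: T nullable, giving T.
P -> aHa: H nullable, giving aHa | aa.
Drop T -> ε.
T -> PH: H nullable, giving P | PH.
Unchanged (no nullable symbols): S -> SPP; S -> bb; H -> ac; P -> b; T -> c.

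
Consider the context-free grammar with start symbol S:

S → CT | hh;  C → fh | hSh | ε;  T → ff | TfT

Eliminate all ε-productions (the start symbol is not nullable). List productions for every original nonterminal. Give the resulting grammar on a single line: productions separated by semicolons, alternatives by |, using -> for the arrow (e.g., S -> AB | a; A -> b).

Nullable set: {C}.
S -> CT: C nullable, giving CT | T.
Drop C -> ε.
Unchanged (no nullable symbols): S -> hh; C -> fh; C -> hSh; T -> TfT; T -> ff.

S -> T | CT | hh; C -> fh | hSh; T -> ff | TfT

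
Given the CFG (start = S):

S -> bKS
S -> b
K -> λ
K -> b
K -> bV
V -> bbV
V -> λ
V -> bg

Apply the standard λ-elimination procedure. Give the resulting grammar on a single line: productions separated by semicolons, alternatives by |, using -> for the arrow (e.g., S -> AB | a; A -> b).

S -> b | bS | bKS; K -> b | bV; V -> bb | bg | bbV

Nullable set: {K, V}.
S -> bKS: K nullable, giving bKS | bS.
Drop K -> λ.
K -> bV: V nullable, giving b | bV.
Drop V -> λ.
V -> bbV: V nullable, giving bb | bbV.
Unchanged (no nullable symbols): S -> b; K -> b; V -> bg.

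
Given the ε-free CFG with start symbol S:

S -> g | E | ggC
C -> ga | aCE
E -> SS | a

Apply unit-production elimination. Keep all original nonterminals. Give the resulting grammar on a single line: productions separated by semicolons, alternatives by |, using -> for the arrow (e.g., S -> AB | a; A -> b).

Unit productions: S->E.
Unit pairs (A ⇒* B via units): (S,E).
S: inherits non-unit rules of {E, S} → SS | a | g | ggC.
C: inherits non-unit rules of {C} → aCE | ga.
E: inherits non-unit rules of {E} → SS | a.

S -> a | g | SS | ggC; C -> ga | aCE; E -> a | SS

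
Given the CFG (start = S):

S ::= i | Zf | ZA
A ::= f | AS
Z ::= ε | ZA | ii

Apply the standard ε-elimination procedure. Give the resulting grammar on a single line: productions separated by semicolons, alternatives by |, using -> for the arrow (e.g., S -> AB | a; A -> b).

Nullable set: {Z}.
S -> ZA: Z nullable, giving A | ZA.
S -> Zf: Z nullable, giving Zf | f.
Drop Z -> ε.
Z -> ZA: Z nullable, giving A | ZA.
Unchanged (no nullable symbols): S -> i; A -> AS; A -> f; Z -> ii.

S -> A | f | i | ZA | Zf; A -> f | AS; Z -> A | ZA | ii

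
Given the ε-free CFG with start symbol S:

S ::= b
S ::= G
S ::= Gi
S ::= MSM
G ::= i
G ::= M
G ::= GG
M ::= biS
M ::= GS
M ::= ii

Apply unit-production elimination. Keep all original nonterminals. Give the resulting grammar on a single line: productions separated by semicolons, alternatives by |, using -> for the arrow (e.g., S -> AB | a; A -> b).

S -> b | i | GG | GS | Gi | ii | MSM | biS; G -> i | GG | GS | ii | biS; M -> GS | ii | biS

Unit productions: G->M, S->G.
Unit pairs (A ⇒* B via units): (G,M), (S,G), (S,M).
S: inherits non-unit rules of {G, M, S} → GG | GS | Gi | MSM | b | biS | i | ii.
G: inherits non-unit rules of {G, M} → GG | GS | biS | i | ii.
M: inherits non-unit rules of {M} → GS | biS | ii.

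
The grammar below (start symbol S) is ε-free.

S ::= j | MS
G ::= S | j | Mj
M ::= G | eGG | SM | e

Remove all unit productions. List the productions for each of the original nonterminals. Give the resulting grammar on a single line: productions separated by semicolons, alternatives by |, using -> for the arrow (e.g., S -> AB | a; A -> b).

S -> j | MS; G -> j | MS | Mj; M -> e | j | MS | Mj | SM | eGG

Unit productions: G->S, M->G.
Unit pairs (A ⇒* B via units): (G,S), (M,G), (M,S).
S: inherits non-unit rules of {S} → MS | j.
G: inherits non-unit rules of {G, S} → MS | Mj | j.
M: inherits non-unit rules of {G, M, S} → MS | Mj | SM | e | eGG | j.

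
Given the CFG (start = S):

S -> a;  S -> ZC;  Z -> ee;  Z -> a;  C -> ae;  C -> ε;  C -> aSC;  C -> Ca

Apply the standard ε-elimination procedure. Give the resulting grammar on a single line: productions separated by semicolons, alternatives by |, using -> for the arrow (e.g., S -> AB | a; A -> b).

S -> Z | a | ZC; C -> a | Ca | aS | ae | aSC; Z -> a | ee

Nullable set: {C}.
S -> ZC: C nullable, giving Z | ZC.
Drop C -> ε.
C -> Ca: C nullable, giving Ca | a.
C -> aSC: C nullable, giving aS | aSC.
Unchanged (no nullable symbols): S -> a; C -> ae; Z -> a; Z -> ee.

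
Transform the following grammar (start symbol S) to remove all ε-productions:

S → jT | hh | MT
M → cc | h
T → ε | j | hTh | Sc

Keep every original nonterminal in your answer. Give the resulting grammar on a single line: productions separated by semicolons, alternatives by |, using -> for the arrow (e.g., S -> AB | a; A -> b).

S -> M | j | MT | hh | jT; M -> h | cc; T -> j | Sc | hh | hTh

Nullable set: {T}.
S -> MT: T nullable, giving M | MT.
S -> jT: T nullable, giving j | jT.
Drop T -> ε.
T -> hTh: T nullable, giving hTh | hh.
Unchanged (no nullable symbols): S -> hh; M -> cc; M -> h; T -> Sc; T -> j.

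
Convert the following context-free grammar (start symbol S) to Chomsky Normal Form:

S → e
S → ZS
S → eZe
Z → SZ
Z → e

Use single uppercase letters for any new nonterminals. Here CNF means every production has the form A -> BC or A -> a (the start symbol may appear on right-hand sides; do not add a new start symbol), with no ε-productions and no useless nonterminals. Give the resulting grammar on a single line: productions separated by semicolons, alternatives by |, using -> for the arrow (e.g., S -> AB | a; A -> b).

No ε-productions.
No unit productions to eliminate.
TERM: introduce A -> e and substitute in every rule of length ≥2.
BIN: S -> AZA becomes S -> AB, B -> ZA.

S -> e | AB | ZS; A -> e; B -> ZA; Z -> e | SZ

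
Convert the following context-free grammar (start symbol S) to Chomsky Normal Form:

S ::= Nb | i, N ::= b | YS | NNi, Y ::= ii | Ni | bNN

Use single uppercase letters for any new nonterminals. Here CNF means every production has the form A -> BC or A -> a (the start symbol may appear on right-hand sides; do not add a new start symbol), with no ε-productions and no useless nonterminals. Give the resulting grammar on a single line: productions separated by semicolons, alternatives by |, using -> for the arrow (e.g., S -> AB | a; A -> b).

S -> i | NB; A -> i; B -> b; C -> NA; D -> NN; N -> b | NC | YS; Y -> AA | BD | NA

No ε-productions.
No unit productions to eliminate.
TERM: introduce B -> b, A -> i and substitute in every rule of length ≥2.
BIN: N -> NNA becomes N -> NC, C -> NA; Y -> BNN becomes Y -> BD, D -> NN.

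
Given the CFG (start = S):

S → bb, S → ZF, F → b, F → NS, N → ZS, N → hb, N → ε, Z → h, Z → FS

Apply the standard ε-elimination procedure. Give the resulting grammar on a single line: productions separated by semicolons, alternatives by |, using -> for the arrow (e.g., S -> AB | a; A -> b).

S -> ZF | bb; F -> S | b | NS; N -> ZS | hb; Z -> h | FS

Nullable set: {N}.
F -> NS: N nullable, giving NS | S.
Drop N -> ε.
Unchanged (no nullable symbols): S -> ZF; S -> bb; F -> b; N -> ZS; N -> hb; Z -> FS; Z -> h.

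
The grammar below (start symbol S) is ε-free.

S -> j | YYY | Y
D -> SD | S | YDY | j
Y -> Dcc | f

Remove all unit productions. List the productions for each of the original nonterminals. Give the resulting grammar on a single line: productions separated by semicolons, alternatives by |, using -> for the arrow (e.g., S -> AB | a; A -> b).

Unit productions: D->S, S->Y.
Unit pairs (A ⇒* B via units): (D,S), (D,Y), (S,Y).
S: inherits non-unit rules of {S, Y} → Dcc | YYY | f | j.
D: inherits non-unit rules of {D, S, Y} → Dcc | SD | YDY | YYY | f | j.
Y: inherits non-unit rules of {Y} → Dcc | f.

S -> f | j | Dcc | YYY; D -> f | j | SD | Dcc | YDY | YYY; Y -> f | Dcc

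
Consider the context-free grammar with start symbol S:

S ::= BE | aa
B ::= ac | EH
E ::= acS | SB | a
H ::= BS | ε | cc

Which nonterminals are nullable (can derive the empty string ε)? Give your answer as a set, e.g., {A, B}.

{H}

Directly nullable (have an ε-rule): {H}.
Not nullable: B, E, S — each has a terminal in every rule's right-hand side or depends on a non-nullable symbol.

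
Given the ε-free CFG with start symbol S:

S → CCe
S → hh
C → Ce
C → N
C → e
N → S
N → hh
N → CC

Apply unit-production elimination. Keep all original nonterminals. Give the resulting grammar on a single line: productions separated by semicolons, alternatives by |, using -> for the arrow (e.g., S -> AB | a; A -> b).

S -> hh | CCe; C -> e | CC | Ce | hh | CCe; N -> CC | hh | CCe

Unit productions: C->N, N->S.
Unit pairs (A ⇒* B via units): (C,N), (C,S), (N,S).
S: inherits non-unit rules of {S} → CCe | hh.
C: inherits non-unit rules of {C, N, S} → CC | CCe | Ce | e | hh.
N: inherits non-unit rules of {N, S} → CC | CCe | hh.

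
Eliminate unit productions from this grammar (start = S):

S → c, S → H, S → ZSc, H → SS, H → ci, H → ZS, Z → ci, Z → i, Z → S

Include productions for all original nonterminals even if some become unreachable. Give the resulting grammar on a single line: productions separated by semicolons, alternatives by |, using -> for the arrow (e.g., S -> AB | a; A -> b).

Unit productions: S->H, Z->S.
Unit pairs (A ⇒* B via units): (S,H), (Z,H), (Z,S).
S: inherits non-unit rules of {H, S} → SS | ZS | ZSc | c | ci.
H: inherits non-unit rules of {H} → SS | ZS | ci.
Z: inherits non-unit rules of {H, S, Z} → SS | ZS | ZSc | c | ci | i.

S -> c | SS | ZS | ci | ZSc; H -> SS | ZS | ci; Z -> c | i | SS | ZS | ci | ZSc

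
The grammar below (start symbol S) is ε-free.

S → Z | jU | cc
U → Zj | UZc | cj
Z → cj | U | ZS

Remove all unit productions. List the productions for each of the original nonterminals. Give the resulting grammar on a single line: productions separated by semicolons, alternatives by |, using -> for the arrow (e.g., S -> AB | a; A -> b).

Unit productions: S->Z, Z->U.
Unit pairs (A ⇒* B via units): (S,U), (S,Z), (Z,U).
S: inherits non-unit rules of {S, U, Z} → UZc | ZS | Zj | cc | cj | jU.
U: inherits non-unit rules of {U} → UZc | Zj | cj.
Z: inherits non-unit rules of {U, Z} → UZc | ZS | Zj | cj.

S -> ZS | Zj | cc | cj | jU | UZc; U -> Zj | cj | UZc; Z -> ZS | Zj | cj | UZc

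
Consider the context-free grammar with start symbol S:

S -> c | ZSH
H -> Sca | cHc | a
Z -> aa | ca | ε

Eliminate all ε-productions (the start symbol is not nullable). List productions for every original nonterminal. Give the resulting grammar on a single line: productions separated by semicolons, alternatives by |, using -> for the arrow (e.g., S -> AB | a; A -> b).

Nullable set: {Z}.
S -> ZSH: Z nullable, giving SH | ZSH.
Drop Z -> ε.
Unchanged (no nullable symbols): S -> c; H -> Sca; H -> a; H -> cHc; Z -> aa; Z -> ca.

S -> c | SH | ZSH; H -> a | Sca | cHc; Z -> aa | ca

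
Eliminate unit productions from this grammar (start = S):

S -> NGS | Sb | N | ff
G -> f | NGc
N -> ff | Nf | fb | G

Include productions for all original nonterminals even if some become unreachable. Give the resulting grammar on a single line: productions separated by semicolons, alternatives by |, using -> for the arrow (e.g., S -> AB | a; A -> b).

Unit productions: N->G, S->N.
Unit pairs (A ⇒* B via units): (N,G), (S,G), (S,N).
S: inherits non-unit rules of {G, N, S} → NGS | NGc | Nf | Sb | f | fb | ff.
G: inherits non-unit rules of {G} → NGc | f.
N: inherits non-unit rules of {G, N} → NGc | Nf | f | fb | ff.

S -> f | Nf | Sb | fb | ff | NGS | NGc; G -> f | NGc; N -> f | Nf | fb | ff | NGc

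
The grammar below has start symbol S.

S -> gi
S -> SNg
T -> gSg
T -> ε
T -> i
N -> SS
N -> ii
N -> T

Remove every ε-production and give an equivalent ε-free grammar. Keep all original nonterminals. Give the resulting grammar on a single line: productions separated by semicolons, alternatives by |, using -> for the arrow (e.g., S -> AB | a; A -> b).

Nullable set: {N, T}.
S -> SNg: N nullable, giving SNg | Sg.
N -> T: T nullable, giving T.
Drop T -> ε.
Unchanged (no nullable symbols): S -> gi; N -> SS; N -> ii; T -> gSg; T -> i.

S -> Sg | gi | SNg; N -> T | SS | ii; T -> i | gSg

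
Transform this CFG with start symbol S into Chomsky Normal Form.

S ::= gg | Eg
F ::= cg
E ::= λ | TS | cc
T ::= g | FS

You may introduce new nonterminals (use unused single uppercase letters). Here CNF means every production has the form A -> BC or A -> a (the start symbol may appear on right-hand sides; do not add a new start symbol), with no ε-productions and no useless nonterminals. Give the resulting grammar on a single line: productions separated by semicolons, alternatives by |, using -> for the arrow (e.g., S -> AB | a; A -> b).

S -> g | BB | EB; A -> c; B -> g; E -> AA | TS; F -> AB; T -> g | FS

Nullable: {E}; after ε-elimination: S -> g | Eg | gg; E -> TS | cc; F -> cg; T -> g | FS.
No unit productions to eliminate.
TERM: introduce A -> c, B -> g and substitute in every rule of length ≥2.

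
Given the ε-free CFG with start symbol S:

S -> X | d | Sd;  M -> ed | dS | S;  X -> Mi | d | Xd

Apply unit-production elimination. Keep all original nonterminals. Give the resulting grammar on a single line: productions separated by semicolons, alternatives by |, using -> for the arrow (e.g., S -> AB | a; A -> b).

S -> d | Mi | Sd | Xd; M -> d | Mi | Sd | Xd | dS | ed; X -> d | Mi | Xd

Unit productions: M->S, S->X.
Unit pairs (A ⇒* B via units): (M,S), (M,X), (S,X).
S: inherits non-unit rules of {S, X} → Mi | Sd | Xd | d.
M: inherits non-unit rules of {M, S, X} → Mi | Sd | Xd | d | dS | ed.
X: inherits non-unit rules of {X} → Mi | Xd | d.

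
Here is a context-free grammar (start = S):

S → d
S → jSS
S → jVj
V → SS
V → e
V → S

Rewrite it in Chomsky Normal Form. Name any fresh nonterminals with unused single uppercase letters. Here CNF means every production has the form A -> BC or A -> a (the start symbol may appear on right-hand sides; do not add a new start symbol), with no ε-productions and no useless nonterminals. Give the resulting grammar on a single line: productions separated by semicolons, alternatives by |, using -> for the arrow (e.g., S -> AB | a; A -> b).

No ε-productions.
After unit-elimination: S -> d | jSS | jVj; V -> d | e | SS | jSS | jVj.
TERM: introduce A -> j and substitute in every rule of length ≥2.
BIN: S -> ASS becomes S -> AB, B -> SS; S -> AVA becomes S -> AC, C -> VA; V -> ASS becomes V -> AD, D -> SS; V -> AVA becomes V -> AE, E -> VA.

S -> d | AB | AC; A -> j; B -> SS; C -> VA; D -> SS; E -> VA; V -> d | e | AD | AE | SS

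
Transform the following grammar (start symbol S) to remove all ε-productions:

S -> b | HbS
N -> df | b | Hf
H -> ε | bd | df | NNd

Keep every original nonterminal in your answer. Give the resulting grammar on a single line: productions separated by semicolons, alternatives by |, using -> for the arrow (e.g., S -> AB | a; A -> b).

S -> b | bS | HbS; H -> bd | df | NNd; N -> b | f | Hf | df

Nullable set: {H}.
S -> HbS: H nullable, giving HbS | bS.
Drop H -> ε.
N -> Hf: H nullable, giving Hf | f.
Unchanged (no nullable symbols): S -> b; H -> NNd; H -> bd; H -> df; N -> b; N -> df.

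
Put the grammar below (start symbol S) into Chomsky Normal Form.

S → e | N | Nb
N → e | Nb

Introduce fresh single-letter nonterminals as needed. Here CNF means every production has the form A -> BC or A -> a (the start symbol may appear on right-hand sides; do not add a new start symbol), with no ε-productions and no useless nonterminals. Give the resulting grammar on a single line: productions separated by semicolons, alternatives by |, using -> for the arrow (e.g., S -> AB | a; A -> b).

S -> e | NA; A -> b; N -> e | NA

No ε-productions.
After unit-elimination: S -> e | Nb; N -> e | Nb.
TERM: introduce A -> b and substitute in every rule of length ≥2.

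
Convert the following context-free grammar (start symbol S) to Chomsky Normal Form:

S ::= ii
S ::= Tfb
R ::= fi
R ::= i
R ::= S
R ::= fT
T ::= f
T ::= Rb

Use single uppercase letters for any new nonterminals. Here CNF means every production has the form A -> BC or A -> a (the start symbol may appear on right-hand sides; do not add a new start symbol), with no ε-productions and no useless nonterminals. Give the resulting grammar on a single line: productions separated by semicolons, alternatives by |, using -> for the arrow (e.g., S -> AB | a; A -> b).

S -> CC | TE; A -> f; B -> b; C -> i; D -> AB; E -> AB; R -> i | AC | AT | CC | TD; T -> f | RB

No ε-productions.
After unit-elimination: S -> ii | Tfb; R -> i | fT | fi | ii | Tfb; T -> f | Rb.
TERM: introduce B -> b, A -> f, C -> i and substitute in every rule of length ≥2.
BIN: R -> TAB becomes R -> TD, D -> AB; S -> TAB becomes S -> TE, E -> AB.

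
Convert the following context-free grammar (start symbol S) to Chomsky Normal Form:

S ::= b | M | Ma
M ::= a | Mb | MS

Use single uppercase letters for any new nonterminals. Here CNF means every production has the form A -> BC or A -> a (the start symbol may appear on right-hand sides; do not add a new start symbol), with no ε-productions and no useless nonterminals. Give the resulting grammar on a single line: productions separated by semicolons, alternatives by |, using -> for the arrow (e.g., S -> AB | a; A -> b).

S -> a | b | MA | MB | MS; A -> b; B -> a; M -> a | MA | MS

No ε-productions.
After unit-elimination: S -> a | b | MS | Ma | Mb; M -> a | MS | Mb.
TERM: introduce B -> a, A -> b and substitute in every rule of length ≥2.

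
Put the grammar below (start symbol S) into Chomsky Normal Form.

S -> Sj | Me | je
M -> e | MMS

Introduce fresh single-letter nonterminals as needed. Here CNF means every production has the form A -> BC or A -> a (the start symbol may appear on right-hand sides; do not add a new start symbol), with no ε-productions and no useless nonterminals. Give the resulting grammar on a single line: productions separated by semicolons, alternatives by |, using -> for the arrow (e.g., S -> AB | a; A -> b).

S -> BA | MA | SB; A -> e; B -> j; C -> MS; M -> e | MC

No ε-productions.
No unit productions to eliminate.
TERM: introduce A -> e, B -> j and substitute in every rule of length ≥2.
BIN: M -> MMS becomes M -> MC, C -> MS.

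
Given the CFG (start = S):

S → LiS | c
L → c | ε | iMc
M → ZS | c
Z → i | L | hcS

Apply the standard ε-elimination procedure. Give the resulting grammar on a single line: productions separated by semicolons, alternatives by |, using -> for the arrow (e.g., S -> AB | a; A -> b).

S -> c | iS | LiS; L -> c | iMc; M -> S | c | ZS; Z -> L | i | hcS

Nullable set: {L, Z}.
S -> LiS: L nullable, giving LiS | iS.
Drop L -> ε.
M -> ZS: Z nullable, giving S | ZS.
Z -> L: L nullable, giving L.
Unchanged (no nullable symbols): S -> c; L -> c; L -> iMc; M -> c; Z -> hcS; Z -> i.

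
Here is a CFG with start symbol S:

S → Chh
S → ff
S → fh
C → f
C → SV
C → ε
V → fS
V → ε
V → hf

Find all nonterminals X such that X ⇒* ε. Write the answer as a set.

{C, V}

Directly nullable (have an ε-rule): {C, V}.
Not nullable: S — each has a terminal in every rule's right-hand side or depends on a non-nullable symbol.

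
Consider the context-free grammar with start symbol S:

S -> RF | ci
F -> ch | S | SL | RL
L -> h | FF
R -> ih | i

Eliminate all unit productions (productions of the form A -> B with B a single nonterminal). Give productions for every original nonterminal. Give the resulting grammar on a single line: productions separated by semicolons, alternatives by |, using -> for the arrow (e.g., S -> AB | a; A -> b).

S -> RF | ci; F -> RF | RL | SL | ch | ci; L -> h | FF; R -> i | ih

Unit productions: F->S.
Unit pairs (A ⇒* B via units): (F,S).
S: inherits non-unit rules of {S} → RF | ci.
F: inherits non-unit rules of {F, S} → RF | RL | SL | ch | ci.
L: inherits non-unit rules of {L} → FF | h.
R: inherits non-unit rules of {R} → i | ih.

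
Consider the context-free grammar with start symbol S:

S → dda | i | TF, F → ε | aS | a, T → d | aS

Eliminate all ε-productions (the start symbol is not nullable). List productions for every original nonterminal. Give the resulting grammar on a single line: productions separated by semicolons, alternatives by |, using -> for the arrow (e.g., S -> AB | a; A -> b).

Nullable set: {F}.
S -> TF: F nullable, giving T | TF.
Drop F -> ε.
Unchanged (no nullable symbols): S -> dda; S -> i; F -> a; F -> aS; T -> aS; T -> d.

S -> T | i | TF | dda; F -> a | aS; T -> d | aS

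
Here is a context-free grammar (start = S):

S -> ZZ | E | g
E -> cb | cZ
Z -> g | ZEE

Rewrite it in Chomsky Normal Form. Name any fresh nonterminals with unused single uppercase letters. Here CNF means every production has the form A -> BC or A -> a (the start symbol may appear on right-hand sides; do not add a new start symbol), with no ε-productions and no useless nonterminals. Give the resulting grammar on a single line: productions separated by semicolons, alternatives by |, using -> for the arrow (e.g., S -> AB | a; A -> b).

S -> g | AB | AZ | ZZ; A -> c; B -> b; C -> EE; E -> AB | AZ; Z -> g | ZC

No ε-productions.
After unit-elimination: S -> g | ZZ | cZ | cb; E -> cZ | cb; Z -> g | ZEE.
TERM: introduce B -> b, A -> c and substitute in every rule of length ≥2.
BIN: Z -> ZEE becomes Z -> ZC, C -> EE.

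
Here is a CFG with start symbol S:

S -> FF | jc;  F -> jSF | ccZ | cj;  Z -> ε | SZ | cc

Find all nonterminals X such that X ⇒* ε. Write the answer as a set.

{Z}

Directly nullable (have an ε-rule): {Z}.
Not nullable: F, S — each has a terminal in every rule's right-hand side or depends on a non-nullable symbol.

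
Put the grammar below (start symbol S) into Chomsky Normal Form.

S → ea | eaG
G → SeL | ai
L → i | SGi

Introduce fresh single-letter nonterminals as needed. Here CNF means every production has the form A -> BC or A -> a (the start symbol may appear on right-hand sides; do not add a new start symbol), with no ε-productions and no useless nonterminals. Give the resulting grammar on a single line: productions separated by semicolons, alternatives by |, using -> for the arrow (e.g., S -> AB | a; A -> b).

No ε-productions.
No unit productions to eliminate.
TERM: introduce B -> a, A -> e, C -> i and substitute in every rule of length ≥2.
BIN: G -> SAL becomes G -> SD, D -> AL; L -> SGC becomes L -> SE, E -> GC; S -> ABG becomes S -> AF, F -> BG.

S -> AB | AF; A -> e; B -> a; C -> i; D -> AL; E -> GC; F -> BG; G -> BC | SD; L -> i | SE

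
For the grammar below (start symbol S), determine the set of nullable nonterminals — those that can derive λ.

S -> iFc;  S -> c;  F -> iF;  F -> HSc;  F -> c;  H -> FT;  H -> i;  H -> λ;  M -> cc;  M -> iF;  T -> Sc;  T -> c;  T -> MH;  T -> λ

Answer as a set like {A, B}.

Directly nullable (have an ε-rule): {H, T}.
Not nullable: F, M, S — each has a terminal in every rule's right-hand side or depends on a non-nullable symbol.

{H, T}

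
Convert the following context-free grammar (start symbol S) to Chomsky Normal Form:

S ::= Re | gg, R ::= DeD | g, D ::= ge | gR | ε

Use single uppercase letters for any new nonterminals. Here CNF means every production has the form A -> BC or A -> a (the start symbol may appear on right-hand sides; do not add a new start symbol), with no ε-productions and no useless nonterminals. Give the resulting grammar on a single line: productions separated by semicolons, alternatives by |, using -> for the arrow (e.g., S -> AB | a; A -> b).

Nullable: {D}; after ε-elimination: S -> Re | gg; D -> gR | ge; R -> e | g | De | eD | DeD.
No unit productions to eliminate.
TERM: introduce B -> e, A -> g and substitute in every rule of length ≥2.
BIN: R -> DBD becomes R -> DC, C -> BD.

S -> AA | RB; A -> g; B -> e; C -> BD; D -> AB | AR; R -> e | g | BD | DB | DC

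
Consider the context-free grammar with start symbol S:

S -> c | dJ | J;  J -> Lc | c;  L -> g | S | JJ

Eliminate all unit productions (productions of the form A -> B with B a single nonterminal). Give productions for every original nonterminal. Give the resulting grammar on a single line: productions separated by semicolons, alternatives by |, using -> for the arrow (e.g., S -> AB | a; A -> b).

Unit productions: L->S, S->J.
Unit pairs (A ⇒* B via units): (L,J), (L,S), (S,J).
S: inherits non-unit rules of {J, S} → Lc | c | dJ.
J: inherits non-unit rules of {J} → Lc | c.
L: inherits non-unit rules of {J, L, S} → JJ | Lc | c | dJ | g.

S -> c | Lc | dJ; J -> c | Lc; L -> c | g | JJ | Lc | dJ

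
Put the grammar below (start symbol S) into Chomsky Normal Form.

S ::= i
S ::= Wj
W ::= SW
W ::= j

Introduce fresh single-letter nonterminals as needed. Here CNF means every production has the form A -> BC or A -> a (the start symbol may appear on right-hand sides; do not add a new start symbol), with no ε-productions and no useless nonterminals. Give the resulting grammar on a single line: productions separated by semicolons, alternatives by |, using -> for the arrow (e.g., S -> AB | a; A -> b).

No ε-productions.
No unit productions to eliminate.
TERM: introduce A -> j and substitute in every rule of length ≥2.

S -> i | WA; A -> j; W -> j | SW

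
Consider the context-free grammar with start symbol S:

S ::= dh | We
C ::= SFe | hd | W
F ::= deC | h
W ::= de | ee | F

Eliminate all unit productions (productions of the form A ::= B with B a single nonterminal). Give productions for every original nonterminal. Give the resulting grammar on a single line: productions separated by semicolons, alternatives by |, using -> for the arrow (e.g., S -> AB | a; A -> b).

S -> We | dh; C -> h | de | ee | hd | SFe | deC; F -> h | deC; W -> h | de | ee | deC

Unit productions: C->W, W->F.
Unit pairs (A ⇒* B via units): (C,F), (C,W), (W,F).
S: inherits non-unit rules of {S} → We | dh.
C: inherits non-unit rules of {C, F, W} → SFe | de | deC | ee | h | hd.
F: inherits non-unit rules of {F} → deC | h.
W: inherits non-unit rules of {F, W} → de | deC | ee | h.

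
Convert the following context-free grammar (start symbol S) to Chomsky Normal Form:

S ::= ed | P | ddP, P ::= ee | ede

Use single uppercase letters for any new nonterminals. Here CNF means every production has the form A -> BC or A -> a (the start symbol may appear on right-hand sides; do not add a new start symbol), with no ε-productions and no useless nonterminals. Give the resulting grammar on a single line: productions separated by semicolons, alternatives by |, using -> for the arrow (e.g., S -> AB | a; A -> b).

No ε-productions.
After unit-elimination: S -> ed | ee | ddP | ede; P -> ee | ede.
TERM: introduce B -> d, A -> e and substitute in every rule of length ≥2.
BIN: P -> ABA becomes P -> AC, C -> BA; S -> ABA becomes S -> AD, D -> BA; S -> BBP becomes S -> BE, E -> BP.

S -> AA | AB | AD | BE; A -> e; B -> d; C -> BA; D -> BA; E -> BP; P -> AA | AC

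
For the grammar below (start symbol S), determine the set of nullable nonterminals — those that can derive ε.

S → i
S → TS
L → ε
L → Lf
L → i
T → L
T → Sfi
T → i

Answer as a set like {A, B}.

Directly nullable (have an ε-rule): {L}.
T is nullable via T -> L (every symbol on the right is already known nullable).
Not nullable: S — each has a terminal in every rule's right-hand side or depends on a non-nullable symbol.

{L, T}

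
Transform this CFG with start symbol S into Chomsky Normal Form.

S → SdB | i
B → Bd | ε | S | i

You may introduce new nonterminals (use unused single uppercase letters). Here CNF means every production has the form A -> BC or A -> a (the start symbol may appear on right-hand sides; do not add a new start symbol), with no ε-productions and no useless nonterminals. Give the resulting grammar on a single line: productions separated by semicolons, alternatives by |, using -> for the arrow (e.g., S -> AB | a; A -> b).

Nullable: {B}; after ε-elimination: S -> i | Sd | SdB; B -> S | d | i | Bd.
After unit-elimination: S -> i | Sd | SdB; B -> d | i | Bd | Sd | SdB.
TERM: introduce A -> d and substitute in every rule of length ≥2.
BIN: B -> SAB becomes B -> SC, C -> AB; S -> SAB becomes S -> SD, D -> AB.

S -> i | SA | SD; A -> d; B -> d | i | BA | SA | SC; C -> AB; D -> AB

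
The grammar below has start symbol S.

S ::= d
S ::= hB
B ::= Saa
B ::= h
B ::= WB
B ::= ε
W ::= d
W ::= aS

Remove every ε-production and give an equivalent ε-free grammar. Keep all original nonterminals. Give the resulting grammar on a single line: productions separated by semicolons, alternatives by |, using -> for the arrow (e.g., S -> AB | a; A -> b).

Nullable set: {B}.
S -> hB: B nullable, giving h | hB.
Drop B -> ε.
B -> WB: B nullable, giving W | WB.
Unchanged (no nullable symbols): S -> d; B -> Saa; B -> h; W -> aS; W -> d.

S -> d | h | hB; B -> W | h | WB | Saa; W -> d | aS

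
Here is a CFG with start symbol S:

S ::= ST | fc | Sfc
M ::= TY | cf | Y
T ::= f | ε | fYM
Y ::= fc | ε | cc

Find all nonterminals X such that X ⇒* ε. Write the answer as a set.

{M, T, Y}

Directly nullable (have an ε-rule): {T, Y}.
M is nullable via M -> Y (every symbol on the right is already known nullable).
Not nullable: S — each has a terminal in every rule's right-hand side or depends on a non-nullable symbol.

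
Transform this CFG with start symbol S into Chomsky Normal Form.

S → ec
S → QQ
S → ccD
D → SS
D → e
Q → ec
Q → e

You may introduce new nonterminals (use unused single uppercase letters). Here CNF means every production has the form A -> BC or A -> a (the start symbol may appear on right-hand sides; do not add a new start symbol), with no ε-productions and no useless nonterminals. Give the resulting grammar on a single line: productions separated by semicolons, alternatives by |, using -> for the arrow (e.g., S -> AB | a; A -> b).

S -> AB | BC | QQ; A -> e; B -> c; C -> BD; D -> e | SS; Q -> e | AB

No ε-productions.
No unit productions to eliminate.
TERM: introduce B -> c, A -> e and substitute in every rule of length ≥2.
BIN: S -> BBD becomes S -> BC, C -> BD.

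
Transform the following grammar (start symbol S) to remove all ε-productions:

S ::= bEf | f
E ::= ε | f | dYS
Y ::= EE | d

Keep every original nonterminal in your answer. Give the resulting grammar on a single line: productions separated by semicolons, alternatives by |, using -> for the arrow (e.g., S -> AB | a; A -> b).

S -> f | bf | bEf; E -> f | dS | dYS; Y -> E | d | EE

Nullable set: {E, Y}.
S -> bEf: E nullable, giving bEf | bf.
Drop E -> ε.
E -> dYS: Y nullable, giving dS | dYS.
Y -> EE: E, E nullable, giving E | EE.
Unchanged (no nullable symbols): S -> f; E -> f; Y -> d.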